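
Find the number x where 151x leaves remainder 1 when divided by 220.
51

gcd(151, 220) = 1, so the inverse exists.
Extended Euclidean algorithm on (220, 151):
220 = 1 × 151 + 69  ⟹  69 = (1)·220 + (-1)·151
151 = 2 × 69 + 13  ⟹  13 = (-2)·220 + (3)·151
69 = 5 × 13 + 4  ⟹  4 = (11)·220 + (-16)·151
13 = 3 × 4 + 1  ⟹  1 = (-35)·220 + (51)·151
So (51)·151 ≡ 1 (mod 220), i.e. 151^(-1) ≡ 51 (mod 220).
Check: 151 × 51 = 7701 ≡ 1 (mod 220)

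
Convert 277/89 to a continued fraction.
[3; 8, 1, 9]

Euclidean algorithm steps:
277 = 3 × 89 + 10
89 = 8 × 10 + 9
10 = 1 × 9 + 1
9 = 9 × 1 + 0
Continued fraction: [3; 8, 1, 9]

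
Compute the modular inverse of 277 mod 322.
93

gcd(277, 322) = 1, so the inverse exists.
Extended Euclidean algorithm on (322, 277):
322 = 1 × 277 + 45  ⟹  45 = (1)·322 + (-1)·277
277 = 6 × 45 + 7  ⟹  7 = (-6)·322 + (7)·277
45 = 6 × 7 + 3  ⟹  3 = (37)·322 + (-43)·277
7 = 2 × 3 + 1  ⟹  1 = (-80)·322 + (93)·277
So (93)·277 ≡ 1 (mod 322), i.e. 277^(-1) ≡ 93 (mod 322).
Check: 277 × 93 = 25761 ≡ 1 (mod 322)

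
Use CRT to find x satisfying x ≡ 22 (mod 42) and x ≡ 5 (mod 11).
148

Using Chinese Remainder Theorem:
M = 42 × 11 = 462
M1 = 11, M2 = 42
y1 = 11^(-1) mod 42 = 23
y2 = 42^(-1) mod 11 = 5
x = (22×11×23 + 5×42×5) mod 462 = 148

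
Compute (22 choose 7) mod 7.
3

Using Lucas' theorem:
Write n=22 and k=7 in base 7:
n in base 7: [3, 1]
k in base 7: [1, 0]
C(22,7) mod 7 = ∏ C(n_i, k_i) mod 7
Digit binomials (mod 7): C(3,1) = 3; C(1,0) = 1
Product: 3 × 1 = 3 ≡ 3 (mod 7)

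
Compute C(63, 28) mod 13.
5

Using Lucas' theorem:
Write n=63 and k=28 in base 13:
n in base 13: [4, 11]
k in base 13: [2, 2]
C(63,28) mod 13 = ∏ C(n_i, k_i) mod 13
Digit binomials (mod 13): C(4,2) = 6; C(11,2) = 55 ≡ 3
Product: 6 × 3 = 18 ≡ 5 (mod 13)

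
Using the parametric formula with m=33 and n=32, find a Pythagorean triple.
(65, 2112, 2113)

Euclid's formula: a = m² - n², b = 2mn, c = m² + n²
m = 33, n = 32
a = 33² - 32² = 1089 - 1024 = 65
b = 2 × 33 × 32 = 2112
c = 33² + 32² = 1089 + 1024 = 2113
Verification: 65² + 2112² = 4225 + 4460544 = 4464769 = 2113² ✓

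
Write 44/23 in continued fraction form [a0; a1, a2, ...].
[1; 1, 10, 2]

Euclidean algorithm steps:
44 = 1 × 23 + 21
23 = 1 × 21 + 2
21 = 10 × 2 + 1
2 = 2 × 1 + 0
Continued fraction: [1; 1, 10, 2]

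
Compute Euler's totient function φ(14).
6

14 = 2 × 7
φ(n) = n × ∏(1 - 1/p) for each prime p dividing n
φ(14) = 14 × (1 - 1/2) × (1 - 1/7) = 6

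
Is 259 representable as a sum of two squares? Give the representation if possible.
Not possible

Factorization: 259 = 7 × 37
By Fermat: n is sum of two squares iff every prime p ≡ 3 (mod 4) appears to even power.
Prime(s) ≡ 3 (mod 4) with odd exponent: [(7, 1)]
Therefore 259 cannot be expressed as a² + b².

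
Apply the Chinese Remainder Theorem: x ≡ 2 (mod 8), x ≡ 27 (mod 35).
202

Using Chinese Remainder Theorem:
M = 8 × 35 = 280
M1 = 35, M2 = 8
y1 = 35^(-1) mod 8 = 3
y2 = 8^(-1) mod 35 = 22
x = (2×35×3 + 27×8×22) mod 280 = 202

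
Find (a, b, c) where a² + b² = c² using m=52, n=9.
(2623, 936, 2785)

Euclid's formula: a = m² - n², b = 2mn, c = m² + n²
m = 52, n = 9
a = 52² - 9² = 2704 - 81 = 2623
b = 2 × 52 × 9 = 936
c = 52² + 9² = 2704 + 81 = 2785
Verification: 2623² + 936² = 6880129 + 876096 = 7756225 = 2785² ✓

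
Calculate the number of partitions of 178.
571701605655

p(n) counts ways to write n as a sum of positive integers (order ignored).
Euler's pentagonal recurrence: p(k) = p(k-1) + p(k-2) - p(k-5) - p(k-7) + p(k-12) + p(k-15) - ... (offsets j(3j∓1)/2, signs ++--, p(0)=1, p(<0)=0).
DP table for k = 0..177: p(0)=1, p(1)=1, p(2)=2, p(3)=3, p(4)=5, p(5)=7, p(6)=11, p(7)=15, p(8)=22, p(9)=30, p(10)=42, p(11)=56, p(12)=77, p(13)=101, p(14)=135, p(15)=176, p(16)=231, p(17)=297, p(18)=385, p(19)=490, p(20)=627, p(21)=792, p(22)=1002, p(23)=1255, p(24)=1575, p(25)=1958, p(26)=2436, p(27)=3010, p(28)=3718, p(29)=4565, p(30)=5604, p(31)=6842, p(32)=8349, p(33)=10143, p(34)=12310, p(35)=14883, p(36)=17977, p(37)=21637, p(38)=26015, p(39)=31185, p(40)=37338, p(41)=44583, p(42)=53174, p(43)=63261, p(44)=75175, p(45)=89134, p(46)=105558, p(47)=124754, p(48)=147273, p(49)=173525, p(50)=204226, p(51)=239943, p(52)=281589, p(53)=329931, p(54)=386155, p(55)=451276, p(56)=526823, p(57)=614154, p(58)=715220, p(59)=831820, p(60)=966467, p(61)=1121505, p(62)=1300156, p(63)=1505499, p(64)=1741630, p(65)=2012558, p(66)=2323520, p(67)=2679689, p(68)=3087735, p(69)=3554345, p(70)=4087968, p(71)=4697205, p(72)=5392783, p(73)=6185689, p(74)=7089500, p(75)=8118264, p(76)=9289091, p(77)=10619863, p(78)=12132164, p(79)=13848650, p(80)=15796476, p(81)=18004327, p(82)=20506255, p(83)=23338469, p(84)=26543660, p(85)=30167357, p(86)=34262962, p(87)=38887673, p(88)=44108109, p(89)=49995925, p(90)=56634173, p(91)=64112359, p(92)=72533807, p(93)=82010177, p(94)=92669720, p(95)=104651419, p(96)=118114304, p(97)=133230930, p(98)=150198136, p(99)=169229875, p(100)=190569292, p(101)=214481126, p(102)=241265379, p(103)=271248950, p(104)=304801365, p(105)=342325709, p(106)=384276336, p(107)=431149389, p(108)=483502844, p(109)=541946240, p(110)=607163746, p(111)=679903203, p(112)=761002156, p(113)=851376628, p(114)=952050665, p(115)=1064144451, p(116)=1188908248, p(117)=1327710076, p(118)=1482074143, p(119)=1653668665, p(120)=1844349560, p(121)=2056148051, p(122)=2291320912, p(123)=2552338241, p(124)=2841940500, p(125)=3163127352, p(126)=3519222692, p(127)=3913864295, p(128)=4351078600, p(129)=4835271870, p(130)=5371315400, p(131)=5964539504, p(132)=6620830889, p(133)=7346629512, p(134)=8149040695, p(135)=9035836076, p(136)=10015581680, p(137)=11097645016, p(138)=12292341831, p(139)=13610949895, p(140)=15065878135, p(141)=16670689208, p(142)=18440293320, p(143)=20390982757, p(144)=22540654445, p(145)=24908858009, p(146)=27517052599, p(147)=30388671978, p(148)=33549419497, p(149)=37027355200, p(150)=40853235313, p(151)=45060624582, p(152)=49686288421, p(153)=54770336324, p(154)=60356673280, p(155)=66493182097, p(156)=73232243759, p(157)=80630964769, p(158)=88751778802, p(159)=97662728555, p(160)=107438159466, p(161)=118159068427, p(162)=129913904637, p(163)=142798995930, p(164)=156919475295, p(165)=172389800255, p(166)=189334822579, p(167)=207890420102, p(168)=228204732751, p(169)=250438925115, p(170)=274768617130, p(171)=301384802048, p(172)=330495499613, p(173)=362326859895, p(174)=397125074750, p(175)=435157697830, p(176)=476715857290, p(177)=522115831195.
Final step: p(178) = p(177) + p(176) - p(173) - p(171) + p(166) + p(163) - p(156) - p(152) + p(143) + p(138) - p(127) - p(121) + p(108) + p(101) - p(86) - p(78) + p(61) + p(52) - p(33) - p(23) + p(2)
= 522115831195 + 476715857290 - 362326859895 - 301384802048 + 189334822579 + 142798995930 - 73232243759 - 49686288421 + 20390982757 + 12292341831 - 3913864295 - 2056148051 + 483502844 + 214481126 - 34262962 - 12132164 + 1121505 + 281589 - 10143 - 1255 + 2
= 571701605655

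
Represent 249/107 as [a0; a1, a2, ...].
[2; 3, 17, 2]

Euclidean algorithm steps:
249 = 2 × 107 + 35
107 = 3 × 35 + 2
35 = 17 × 2 + 1
2 = 2 × 1 + 0
Continued fraction: [2; 3, 17, 2]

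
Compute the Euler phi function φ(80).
32

80 = 2^4 × 5
φ(n) = n × ∏(1 - 1/p) for each prime p dividing n
φ(80) = 80 × (1 - 1/2) × (1 - 1/5) = 32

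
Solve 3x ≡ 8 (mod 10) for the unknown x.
x ≡ 6 (mod 10)

gcd(3, 10) = 1, which divides 8, so solutions exist.
Find 3^(-1) mod 10 by the extended Euclidean algorithm:
10 = 3 × 3 + 1  ⟹  1 = (1)·10 + (-3)·3
So (-3)·3 ≡ 1 (mod 10), i.e. 3^(-1) ≡ -3 ≡ 7 (mod 10).
x ≡ 7 × 8 = 56 ≡ 6 (mod 10).
Check: 3 × 6 = 18 ≡ 8 (mod 10).
Unique solution: x ≡ 6 (mod 10)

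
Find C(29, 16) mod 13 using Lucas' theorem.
2

Using Lucas' theorem:
Write n=29 and k=16 in base 13:
n in base 13: [2, 3]
k in base 13: [1, 3]
C(29,16) mod 13 = ∏ C(n_i, k_i) mod 13
Digit binomials (mod 13): C(2,1) = 2; C(3,3) = 1
Product: 2 × 1 = 2 ≡ 2 (mod 13)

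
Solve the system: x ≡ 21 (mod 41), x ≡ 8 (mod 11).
349

Using Chinese Remainder Theorem:
M = 41 × 11 = 451
M1 = 11, M2 = 41
y1 = 11^(-1) mod 41 = 15
y2 = 41^(-1) mod 11 = 7
x = (21×11×15 + 8×41×7) mod 451 = 349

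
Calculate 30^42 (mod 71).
1

Repeated squaring. Binary of 42 = 101010.
30^1 ≡ 30 (mod 71); 30^2 ≡ 48 (mod 71); 30^4 ≡ 32 (mod 71); 30^8 ≡ 30 (mod 71); 30^16 ≡ 48 (mod 71); 30^32 ≡ 32 (mod 71)
30^42 = 30^2 × 30^8 × 30^32 ≡ 1 (mod 71)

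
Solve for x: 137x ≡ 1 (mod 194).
17

gcd(137, 194) = 1, so the inverse exists.
Extended Euclidean algorithm on (194, 137):
194 = 1 × 137 + 57  ⟹  57 = (1)·194 + (-1)·137
137 = 2 × 57 + 23  ⟹  23 = (-2)·194 + (3)·137
57 = 2 × 23 + 11  ⟹  11 = (5)·194 + (-7)·137
23 = 2 × 11 + 1  ⟹  1 = (-12)·194 + (17)·137
So (17)·137 ≡ 1 (mod 194), i.e. 137^(-1) ≡ 17 (mod 194).
Check: 137 × 17 = 2329 ≡ 1 (mod 194)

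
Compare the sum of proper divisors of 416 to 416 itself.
abundant

Proper divisors of 416: sum = 1 + 2 + 4 + 8 + 13 + 16 + 26 + 32 + 52 + 104 + 208 = 466
Since 466 > 416, 416 is abundant.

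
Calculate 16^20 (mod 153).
103

Repeated squaring. Binary of 20 = 10100.
16^1 ≡ 16 (mod 153); 16^2 ≡ 103 (mod 153); 16^4 ≡ 52 (mod 153); 16^8 ≡ 103 (mod 153); 16^16 ≡ 52 (mod 153)
16^20 = 16^4 × 16^16 ≡ 103 (mod 153)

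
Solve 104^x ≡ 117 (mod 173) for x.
132

Baby-step giant-step with step n = ⌈√173⌉ = 14.
Baby steps 104^j mod 173 (j:value) for j=0..13: 0:1, 1:104, 2:90, 3:18, 4:142, 5:63, 6:151, 7:134, 8:96, 9:123, 10:163, 11:171, 12:138, 13:166.
Giant-step multiplier: 104^(-14) ≡ 104^(172-14) = 104^158 ≡ 24 (mod 173).
Giant steps γ_i = 117·24^i mod 173: γ_0=117, γ_1=40, γ_2=95, γ_3=31, γ_4=52, γ_5=37, γ_6=23, γ_7=33, γ_8=100, γ_9=151 (in table at j=6).
x = i·n + j = 9·14 + 6 = 132.
Check: 104^132 ≡ 117 (mod 173).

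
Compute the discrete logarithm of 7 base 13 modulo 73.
3

Baby-step giant-step with step n = ⌈√73⌉ = 9.
Baby steps 13^j mod 73 (j:value) for j=0..8: 0:1, 1:13, 2:23, 3:7, 4:18, 5:15, 6:49, 7:53, 8:32.
h = 7 is already in the table at j=3, so x = 3.
Check: 13^3 ≡ 7 (mod 73).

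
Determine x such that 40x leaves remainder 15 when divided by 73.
x ≡ 46 (mod 73)

gcd(40, 73) = 1, which divides 15, so solutions exist.
Find 40^(-1) mod 73 by the extended Euclidean algorithm:
73 = 1 × 40 + 33  ⟹  33 = (1)·73 + (-1)·40
40 = 1 × 33 + 7  ⟹  7 = (-1)·73 + (2)·40
33 = 4 × 7 + 5  ⟹  5 = (5)·73 + (-9)·40
7 = 1 × 5 + 2  ⟹  2 = (-6)·73 + (11)·40
5 = 2 × 2 + 1  ⟹  1 = (17)·73 + (-31)·40
So (-31)·40 ≡ 1 (mod 73), i.e. 40^(-1) ≡ -31 ≡ 42 (mod 73).
x ≡ 42 × 15 = 630 ≡ 46 (mod 73).
Check: 40 × 46 = 1840 ≡ 15 (mod 73).
Unique solution: x ≡ 46 (mod 73)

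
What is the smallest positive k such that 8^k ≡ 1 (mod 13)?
4

13 is prime, so ord(8) divides φ(13) = 12.
Divisors of 12: 1, 2, 3, 4, 6, 12.
Repeated squaring: 8^1 ≡ 8, 8^2 ≡ 12, 8^4 ≡ 1, 8^8 ≡ 1 (mod 13).
Test 8^d mod 13 for each divisor d in increasing order:
8^1 ≡ 8
8^2 ≡ 12
8^3 = 8^2·8^1 ≡ 5
8^4 ≡ 1  ← first divisor giving 1
The order is 4.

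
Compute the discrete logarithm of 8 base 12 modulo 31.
18

Baby-step giant-step with step n = ⌈√31⌉ = 6.
Baby steps 12^j mod 31 (j:value) for j=0..5: 0:1, 1:12, 2:20, 3:23, 4:28, 5:26.
Giant-step multiplier: 12^(-6) ≡ 12^(30-6) = 12^24 ≡ 16 (mod 31).
Giant steps γ_i = 8·16^i mod 31: γ_0=8, γ_1=4, γ_2=2, γ_3=1 (in table at j=0).
x = i·n + j = 3·6 + 0 = 18.
Check: 12^18 ≡ 8 (mod 31).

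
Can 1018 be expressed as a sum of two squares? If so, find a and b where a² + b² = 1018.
17² + 27² (a=17, b=27)

Factorization: 1018 = 2 × 509
By Fermat: n is sum of two squares iff every prime p ≡ 3 (mod 4) appears to even power.
All primes ≡ 3 (mod 4) appear to even power.
Search a = 0, 1, 2, … for 1018 - a² a perfect square: first hit at a = 17: 1018 - 289 = 729 = 27².
1018 = 17² + 27² = 289 + 729 ✓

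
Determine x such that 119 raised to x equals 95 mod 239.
19

Baby-step giant-step with step n = ⌈√239⌉ = 16.
Baby steps 119^j mod 239 (j:value) for j=0..15: 0:1, 1:119, 2:60, 3:209, 4:15, 5:112, 6:183, 7:28, 8:225, 9:7, 10:116, 11:181, 12:29, 13:105, 14:67, 15:86.
Giant-step multiplier: 119^(-16) ≡ 119^(238-16) = 119^222 ≡ 50 (mod 239).
Giant steps γ_i = 95·50^i mod 239: γ_0=95, γ_1=209 (in table at j=3).
x = i·n + j = 1·16 + 3 = 19.
Check: 119^19 ≡ 95 (mod 239).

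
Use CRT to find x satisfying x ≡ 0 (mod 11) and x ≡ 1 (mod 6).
55

Using Chinese Remainder Theorem:
M = 11 × 6 = 66
M1 = 6, M2 = 11
y1 = 6^(-1) mod 11 = 2
y2 = 11^(-1) mod 6 = 5
x = (0×6×2 + 1×11×5) mod 66 = 55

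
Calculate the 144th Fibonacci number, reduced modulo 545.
513

Matrix identity: Q^n = [[F_(n+1), F_n], [F_n, F_(n-1)]] with Q = [[1,1],[1,0]].
n = 144 = 10010000₂. Square-and-multiply, entries mod 545:
Q^1 = [[1,1],[1,0]]
Q^2 = (Q^1)² = [[2,1],[1,1]]
Q^4 = (Q^2)² = [[5,3],[3,2]]
Q^9 = (Q^4)²·Q = [[55,34],[34,21]]
Q^18 = (Q^9)² = [[366,404],[404,507]]
Q^36 = (Q^18)² = [[147,77],[77,70]]
Q^72 = (Q^36)² = [[288,359],[359,474]]
Q^144 = (Q^72)² = [[365,513],[513,397]]
F_144 mod 545 = Q^144[0][1] = 513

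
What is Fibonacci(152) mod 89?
1

Matrix identity: Q^n = [[F_(n+1), F_n], [F_n, F_(n-1)]] with Q = [[1,1],[1,0]].
n = 152 = 10011000₂. Square-and-multiply, entries mod 89:
Q^1 = [[1,1],[1,0]]
Q^2 = (Q^1)² = [[2,1],[1,1]]
Q^4 = (Q^2)² = [[5,3],[3,2]]
Q^9 = (Q^4)²·Q = [[55,34],[34,21]]
Q^19 = (Q^9)²·Q = [[1,87],[87,3]]
Q^38 = (Q^19)² = [[5,81],[81,13]]
Q^76 = (Q^38)² = [[0,34],[34,55]]
Q^152 = (Q^76)² = [[88,1],[1,87]]
F_152 mod 89 = Q^152[0][1] = 1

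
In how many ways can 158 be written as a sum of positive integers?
88751778802

p(n) counts ways to write n as a sum of positive integers (order ignored).
Euler's pentagonal recurrence: p(k) = p(k-1) + p(k-2) - p(k-5) - p(k-7) + p(k-12) + p(k-15) - ... (offsets j(3j∓1)/2, signs ++--, p(0)=1, p(<0)=0).
DP table for k = 0..157: p(0)=1, p(1)=1, p(2)=2, p(3)=3, p(4)=5, p(5)=7, p(6)=11, p(7)=15, p(8)=22, p(9)=30, p(10)=42, p(11)=56, p(12)=77, p(13)=101, p(14)=135, p(15)=176, p(16)=231, p(17)=297, p(18)=385, p(19)=490, p(20)=627, p(21)=792, p(22)=1002, p(23)=1255, p(24)=1575, p(25)=1958, p(26)=2436, p(27)=3010, p(28)=3718, p(29)=4565, p(30)=5604, p(31)=6842, p(32)=8349, p(33)=10143, p(34)=12310, p(35)=14883, p(36)=17977, p(37)=21637, p(38)=26015, p(39)=31185, p(40)=37338, p(41)=44583, p(42)=53174, p(43)=63261, p(44)=75175, p(45)=89134, p(46)=105558, p(47)=124754, p(48)=147273, p(49)=173525, p(50)=204226, p(51)=239943, p(52)=281589, p(53)=329931, p(54)=386155, p(55)=451276, p(56)=526823, p(57)=614154, p(58)=715220, p(59)=831820, p(60)=966467, p(61)=1121505, p(62)=1300156, p(63)=1505499, p(64)=1741630, p(65)=2012558, p(66)=2323520, p(67)=2679689, p(68)=3087735, p(69)=3554345, p(70)=4087968, p(71)=4697205, p(72)=5392783, p(73)=6185689, p(74)=7089500, p(75)=8118264, p(76)=9289091, p(77)=10619863, p(78)=12132164, p(79)=13848650, p(80)=15796476, p(81)=18004327, p(82)=20506255, p(83)=23338469, p(84)=26543660, p(85)=30167357, p(86)=34262962, p(87)=38887673, p(88)=44108109, p(89)=49995925, p(90)=56634173, p(91)=64112359, p(92)=72533807, p(93)=82010177, p(94)=92669720, p(95)=104651419, p(96)=118114304, p(97)=133230930, p(98)=150198136, p(99)=169229875, p(100)=190569292, p(101)=214481126, p(102)=241265379, p(103)=271248950, p(104)=304801365, p(105)=342325709, p(106)=384276336, p(107)=431149389, p(108)=483502844, p(109)=541946240, p(110)=607163746, p(111)=679903203, p(112)=761002156, p(113)=851376628, p(114)=952050665, p(115)=1064144451, p(116)=1188908248, p(117)=1327710076, p(118)=1482074143, p(119)=1653668665, p(120)=1844349560, p(121)=2056148051, p(122)=2291320912, p(123)=2552338241, p(124)=2841940500, p(125)=3163127352, p(126)=3519222692, p(127)=3913864295, p(128)=4351078600, p(129)=4835271870, p(130)=5371315400, p(131)=5964539504, p(132)=6620830889, p(133)=7346629512, p(134)=8149040695, p(135)=9035836076, p(136)=10015581680, p(137)=11097645016, p(138)=12292341831, p(139)=13610949895, p(140)=15065878135, p(141)=16670689208, p(142)=18440293320, p(143)=20390982757, p(144)=22540654445, p(145)=24908858009, p(146)=27517052599, p(147)=30388671978, p(148)=33549419497, p(149)=37027355200, p(150)=40853235313, p(151)=45060624582, p(152)=49686288421, p(153)=54770336324, p(154)=60356673280, p(155)=66493182097, p(156)=73232243759, p(157)=80630964769.
Final step: p(158) = p(157) + p(156) - p(153) - p(151) + p(146) + p(143) - p(136) - p(132) + p(123) + p(118) - p(107) - p(101) + p(88) + p(81) - p(66) - p(58) + p(41) + p(32) - p(13) - p(3)
= 80630964769 + 73232243759 - 54770336324 - 45060624582 + 27517052599 + 20390982757 - 10015581680 - 6620830889 + 2552338241 + 1482074143 - 431149389 - 214481126 + 44108109 + 18004327 - 2323520 - 715220 + 44583 + 8349 - 101 - 3
= 88751778802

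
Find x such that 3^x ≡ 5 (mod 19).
4

Baby-step giant-step with step n = ⌈√19⌉ = 5.
Baby steps 3^j mod 19 (j:value) for j=0..4: 0:1, 1:3, 2:9, 3:8, 4:5.
h = 5 is already in the table at j=4, so x = 4.
Check: 3^4 ≡ 5 (mod 19).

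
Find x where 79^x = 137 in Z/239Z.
95

Baby-step giant-step with step n = ⌈√239⌉ = 16.
Baby steps 79^j mod 239 (j:value) for j=0..15: 0:1, 1:79, 2:27, 3:221, 4:12, 5:231, 6:85, 7:23, 8:144, 9:143, 10:64, 11:37, 12:55, 13:43, 14:51, 15:205.
Giant-step multiplier: 79^(-16) ≡ 79^(238-16) = 79^222 ≡ 109 (mod 239).
Giant steps γ_i = 137·109^i mod 239: γ_0=137, γ_1=115, γ_2=107, γ_3=191, γ_4=26, γ_5=205 (in table at j=15).
x = i·n + j = 5·16 + 15 = 95.
Check: 79^95 ≡ 137 (mod 239).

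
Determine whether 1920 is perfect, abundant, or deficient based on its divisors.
abundant

Proper divisors of 1920: sum = 1 + 2 + 3 + 4 + 5 + 6 + 8 + 10 + ... + 384 + 480 + 640 + 960 (31 divisors) = 4200
Since 4200 > 1920, 1920 is abundant.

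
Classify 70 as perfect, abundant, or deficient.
abundant

Proper divisors of 70: sum = 1 + 2 + 5 + 7 + 10 + 14 + 35 = 74
Since 74 > 70, 70 is abundant.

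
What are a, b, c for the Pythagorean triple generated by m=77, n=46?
(3813, 7084, 8045)

Euclid's formula: a = m² - n², b = 2mn, c = m² + n²
m = 77, n = 46
a = 77² - 46² = 5929 - 2116 = 3813
b = 2 × 77 × 46 = 7084
c = 77² + 46² = 5929 + 2116 = 8045
Verification: 3813² + 7084² = 14538969 + 50183056 = 64722025 = 8045² ✓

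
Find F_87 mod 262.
110

Matrix identity: Q^n = [[F_(n+1), F_n], [F_n, F_(n-1)]] with Q = [[1,1],[1,0]].
n = 87 = 1010111₂. Square-and-multiply, entries mod 262:
Q^1 = [[1,1],[1,0]]
Q^2 = (Q^1)² = [[2,1],[1,1]]
Q^5 = (Q^2)²·Q = [[8,5],[5,3]]
Q^10 = (Q^5)² = [[89,55],[55,34]]
Q^21 = (Q^10)²·Q = [[157,204],[204,215]]
Q^43 = (Q^21)²·Q = [[149,241],[241,170]]
Q^87 = (Q^43)²·Q = [[223,110],[110,113]]
F_87 mod 262 = Q^87[0][1] = 110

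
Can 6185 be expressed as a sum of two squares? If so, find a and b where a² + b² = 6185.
16² + 77² (a=16, b=77)

Factorization: 6185 = 5 × 1237
By Fermat: n is sum of two squares iff every prime p ≡ 3 (mod 4) appears to even power.
All primes ≡ 3 (mod 4) appear to even power.
Search a = 0, 1, 2, … for 6185 - a² a perfect square: first hit at a = 16: 6185 - 256 = 5929 = 77².
6185 = 16² + 77² = 256 + 5929 ✓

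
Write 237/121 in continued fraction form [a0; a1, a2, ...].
[1; 1, 23, 5]

Euclidean algorithm steps:
237 = 1 × 121 + 116
121 = 1 × 116 + 5
116 = 23 × 5 + 1
5 = 5 × 1 + 0
Continued fraction: [1; 1, 23, 5]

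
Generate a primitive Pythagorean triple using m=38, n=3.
(1435, 228, 1453)

Euclid's formula: a = m² - n², b = 2mn, c = m² + n²
m = 38, n = 3
a = 38² - 3² = 1444 - 9 = 1435
b = 2 × 38 × 3 = 228
c = 38² + 3² = 1444 + 9 = 1453
Verification: 1435² + 228² = 2059225 + 51984 = 2111209 = 1453² ✓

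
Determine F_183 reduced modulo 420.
202

Matrix identity: Q^n = [[F_(n+1), F_n], [F_n, F_(n-1)]] with Q = [[1,1],[1,0]].
n = 183 = 10110111₂. Square-and-multiply, entries mod 420:
Q^1 = [[1,1],[1,0]]
Q^2 = (Q^1)² = [[2,1],[1,1]]
Q^5 = (Q^2)²·Q = [[8,5],[5,3]]
Q^11 = (Q^5)²·Q = [[144,89],[89,55]]
Q^22 = (Q^11)² = [[97,71],[71,26]]
Q^45 = (Q^22)²·Q = [[83,170],[170,333]]
Q^91 = (Q^45)²·Q = [[249,89],[89,160]]
Q^183 = (Q^91)²·Q = [[63,202],[202,281]]
F_183 mod 420 = Q^183[0][1] = 202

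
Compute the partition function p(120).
1844349560

p(n) counts ways to write n as a sum of positive integers (order ignored).
Euler's pentagonal recurrence: p(k) = p(k-1) + p(k-2) - p(k-5) - p(k-7) + p(k-12) + p(k-15) - ... (offsets j(3j∓1)/2, signs ++--, p(0)=1, p(<0)=0).
DP table for k = 0..119: p(0)=1, p(1)=1, p(2)=2, p(3)=3, p(4)=5, p(5)=7, p(6)=11, p(7)=15, p(8)=22, p(9)=30, p(10)=42, p(11)=56, p(12)=77, p(13)=101, p(14)=135, p(15)=176, p(16)=231, p(17)=297, p(18)=385, p(19)=490, p(20)=627, p(21)=792, p(22)=1002, p(23)=1255, p(24)=1575, p(25)=1958, p(26)=2436, p(27)=3010, p(28)=3718, p(29)=4565, p(30)=5604, p(31)=6842, p(32)=8349, p(33)=10143, p(34)=12310, p(35)=14883, p(36)=17977, p(37)=21637, p(38)=26015, p(39)=31185, p(40)=37338, p(41)=44583, p(42)=53174, p(43)=63261, p(44)=75175, p(45)=89134, p(46)=105558, p(47)=124754, p(48)=147273, p(49)=173525, p(50)=204226, p(51)=239943, p(52)=281589, p(53)=329931, p(54)=386155, p(55)=451276, p(56)=526823, p(57)=614154, p(58)=715220, p(59)=831820, p(60)=966467, p(61)=1121505, p(62)=1300156, p(63)=1505499, p(64)=1741630, p(65)=2012558, p(66)=2323520, p(67)=2679689, p(68)=3087735, p(69)=3554345, p(70)=4087968, p(71)=4697205, p(72)=5392783, p(73)=6185689, p(74)=7089500, p(75)=8118264, p(76)=9289091, p(77)=10619863, p(78)=12132164, p(79)=13848650, p(80)=15796476, p(81)=18004327, p(82)=20506255, p(83)=23338469, p(84)=26543660, p(85)=30167357, p(86)=34262962, p(87)=38887673, p(88)=44108109, p(89)=49995925, p(90)=56634173, p(91)=64112359, p(92)=72533807, p(93)=82010177, p(94)=92669720, p(95)=104651419, p(96)=118114304, p(97)=133230930, p(98)=150198136, p(99)=169229875, p(100)=190569292, p(101)=214481126, p(102)=241265379, p(103)=271248950, p(104)=304801365, p(105)=342325709, p(106)=384276336, p(107)=431149389, p(108)=483502844, p(109)=541946240, p(110)=607163746, p(111)=679903203, p(112)=761002156, p(113)=851376628, p(114)=952050665, p(115)=1064144451, p(116)=1188908248, p(117)=1327710076, p(118)=1482074143, p(119)=1653668665.
Final step: p(120) = p(119) + p(118) - p(115) - p(113) + p(108) + p(105) - p(98) - p(94) + p(85) + p(80) - p(69) - p(63) + p(50) + p(43) - p(28) - p(20) + p(3)
= 1653668665 + 1482074143 - 1064144451 - 851376628 + 483502844 + 342325709 - 150198136 - 92669720 + 30167357 + 15796476 - 3554345 - 1505499 + 204226 + 63261 - 3718 - 627 + 3
= 1844349560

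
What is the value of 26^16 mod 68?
52

Repeated squaring. Binary of 16 = 10000.
26^1 ≡ 26 (mod 68); 26^2 ≡ 64 (mod 68); 26^4 ≡ 16 (mod 68); 26^8 ≡ 52 (mod 68); 26^16 ≡ 52 (mod 68)
26^16 = 26^16 ≡ 52 (mod 68)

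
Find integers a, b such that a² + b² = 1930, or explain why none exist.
9² + 43² (a=9, b=43)

Factorization: 1930 = 2 × 5 × 193
By Fermat: n is sum of two squares iff every prime p ≡ 3 (mod 4) appears to even power.
All primes ≡ 3 (mod 4) appear to even power.
Search a = 0, 1, 2, … for 1930 - a² a perfect square: first hit at a = 9: 1930 - 81 = 1849 = 43².
1930 = 9² + 43² = 81 + 1849 ✓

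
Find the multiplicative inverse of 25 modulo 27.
13

gcd(25, 27) = 1, so the inverse exists.
Extended Euclidean algorithm on (27, 25):
27 = 1 × 25 + 2  ⟹  2 = (1)·27 + (-1)·25
25 = 12 × 2 + 1  ⟹  1 = (-12)·27 + (13)·25
So (13)·25 ≡ 1 (mod 27), i.e. 25^(-1) ≡ 13 (mod 27).
Check: 25 × 13 = 325 ≡ 1 (mod 27)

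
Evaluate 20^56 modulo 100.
0

Repeated squaring. Binary of 56 = 111000.
20^1 ≡ 20 (mod 100); 20^2 ≡ 0 (mod 100); 20^4 ≡ 0 (mod 100); 20^8 ≡ 0 (mod 100); 20^16 ≡ 0 (mod 100); 20^32 ≡ 0 (mod 100)
20^56 = 20^8 × 20^16 × 20^32 ≡ 0 (mod 100)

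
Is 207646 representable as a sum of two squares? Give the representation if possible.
Not possible

Factorization: 207646 = 2 × 47^3
By Fermat: n is sum of two squares iff every prime p ≡ 3 (mod 4) appears to even power.
Prime(s) ≡ 3 (mod 4) with odd exponent: [(47, 3)]
Therefore 207646 cannot be expressed as a² + b².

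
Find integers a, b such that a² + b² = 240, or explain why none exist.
Not possible

Factorization: 240 = 2^4 × 3 × 5
By Fermat: n is sum of two squares iff every prime p ≡ 3 (mod 4) appears to even power.
Prime(s) ≡ 3 (mod 4) with odd exponent: [(3, 1)]
Therefore 240 cannot be expressed as a² + b².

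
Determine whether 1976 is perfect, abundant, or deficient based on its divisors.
abundant

Proper divisors of 1976: sum = 1 + 2 + 4 + 8 + 13 + 19 + 26 + 38 + 52 + 76 + 104 + 152 + 247 + 494 + 988 = 2224
Since 2224 > 1976, 1976 is abundant.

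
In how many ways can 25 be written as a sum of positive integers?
1958

p(n) counts ways to write n as a sum of positive integers (order ignored).
Euler's pentagonal recurrence: p(k) = p(k-1) + p(k-2) - p(k-5) - p(k-7) + p(k-12) + p(k-15) - ... (offsets j(3j∓1)/2, signs ++--, p(0)=1, p(<0)=0).
DP table for k = 0..24: p(0)=1, p(1)=1, p(2)=2, p(3)=3, p(4)=5, p(5)=7, p(6)=11, p(7)=15, p(8)=22, p(9)=30, p(10)=42, p(11)=56, p(12)=77, p(13)=101, p(14)=135, p(15)=176, p(16)=231, p(17)=297, p(18)=385, p(19)=490, p(20)=627, p(21)=792, p(22)=1002, p(23)=1255, p(24)=1575.
Final step: p(25) = p(24) + p(23) - p(20) - p(18) + p(13) + p(10) - p(3)
= 1575 + 1255 - 627 - 385 + 101 + 42 - 3
= 1958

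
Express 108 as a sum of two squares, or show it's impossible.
Not possible

Factorization: 108 = 2^2 × 3^3
By Fermat: n is sum of two squares iff every prime p ≡ 3 (mod 4) appears to even power.
Prime(s) ≡ 3 (mod 4) with odd exponent: [(3, 3)]
Therefore 108 cannot be expressed as a² + b².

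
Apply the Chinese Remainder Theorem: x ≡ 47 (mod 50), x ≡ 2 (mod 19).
97

Using Chinese Remainder Theorem:
M = 50 × 19 = 950
M1 = 19, M2 = 50
y1 = 19^(-1) mod 50 = 29
y2 = 50^(-1) mod 19 = 8
x = (47×19×29 + 2×50×8) mod 950 = 97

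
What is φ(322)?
132

322 = 2 × 7 × 23
φ(n) = n × ∏(1 - 1/p) for each prime p dividing n
φ(322) = 322 × (1 - 1/2) × (1 - 1/7) × (1 - 1/23) = 132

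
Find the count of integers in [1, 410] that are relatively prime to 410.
160

410 = 2 × 5 × 41
φ(n) = n × ∏(1 - 1/p) for each prime p dividing n
φ(410) = 410 × (1 - 1/2) × (1 - 1/5) × (1 - 1/41) = 160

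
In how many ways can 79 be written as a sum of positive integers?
13848650

p(n) counts ways to write n as a sum of positive integers (order ignored).
Euler's pentagonal recurrence: p(k) = p(k-1) + p(k-2) - p(k-5) - p(k-7) + p(k-12) + p(k-15) - ... (offsets j(3j∓1)/2, signs ++--, p(0)=1, p(<0)=0).
DP table for k = 0..78: p(0)=1, p(1)=1, p(2)=2, p(3)=3, p(4)=5, p(5)=7, p(6)=11, p(7)=15, p(8)=22, p(9)=30, p(10)=42, p(11)=56, p(12)=77, p(13)=101, p(14)=135, p(15)=176, p(16)=231, p(17)=297, p(18)=385, p(19)=490, p(20)=627, p(21)=792, p(22)=1002, p(23)=1255, p(24)=1575, p(25)=1958, p(26)=2436, p(27)=3010, p(28)=3718, p(29)=4565, p(30)=5604, p(31)=6842, p(32)=8349, p(33)=10143, p(34)=12310, p(35)=14883, p(36)=17977, p(37)=21637, p(38)=26015, p(39)=31185, p(40)=37338, p(41)=44583, p(42)=53174, p(43)=63261, p(44)=75175, p(45)=89134, p(46)=105558, p(47)=124754, p(48)=147273, p(49)=173525, p(50)=204226, p(51)=239943, p(52)=281589, p(53)=329931, p(54)=386155, p(55)=451276, p(56)=526823, p(57)=614154, p(58)=715220, p(59)=831820, p(60)=966467, p(61)=1121505, p(62)=1300156, p(63)=1505499, p(64)=1741630, p(65)=2012558, p(66)=2323520, p(67)=2679689, p(68)=3087735, p(69)=3554345, p(70)=4087968, p(71)=4697205, p(72)=5392783, p(73)=6185689, p(74)=7089500, p(75)=8118264, p(76)=9289091, p(77)=10619863, p(78)=12132164.
Final step: p(79) = p(78) + p(77) - p(74) - p(72) + p(67) + p(64) - p(57) - p(53) + p(44) + p(39) - p(28) - p(22) + p(9) + p(2)
= 12132164 + 10619863 - 7089500 - 5392783 + 2679689 + 1741630 - 614154 - 329931 + 75175 + 31185 - 3718 - 1002 + 30 + 2
= 13848650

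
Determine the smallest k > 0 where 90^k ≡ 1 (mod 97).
96

97 is prime, so ord(90) divides φ(97) = 96.
Divisors of 96: 1, 2, 3, 4, 6, 8, 12, 16, 24, 32, 48, 96.
Repeated squaring: 90^1 ≡ 90, 90^2 ≡ 49, 90^4 ≡ 73, 90^8 ≡ 91, 90^16 ≡ 36, 90^32 ≡ 35, 90^64 ≡ 61 (mod 97).
Test 90^d mod 97 for each divisor d in increasing order:
90^1 ≡ 90
90^2 ≡ 49
90^3 = 90^2·90^1 ≡ 45
90^4 ≡ 73
90^6 = 90^4·90^2 ≡ 85
90^8 ≡ 91
90^12 = 90^8·90^4 ≡ 47
90^16 ≡ 36
90^24 = 90^16·90^8 ≡ 75
90^32 ≡ 35
90^48 = 90^32·90^16 ≡ 96
90^96 = 90^64·90^32 ≡ 1  ← first divisor giving 1
The order is 96.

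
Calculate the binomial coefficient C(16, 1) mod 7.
2

Using Lucas' theorem:
Write n=16 and k=1 in base 7:
n in base 7: [2, 2]
k in base 7: [0, 1]
C(16,1) mod 7 = ∏ C(n_i, k_i) mod 7
Digit binomials (mod 7): C(2,0) = 1; C(2,1) = 2
Product: 1 × 2 = 2 ≡ 2 (mod 7)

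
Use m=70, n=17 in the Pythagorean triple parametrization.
(4611, 2380, 5189)

Euclid's formula: a = m² - n², b = 2mn, c = m² + n²
m = 70, n = 17
a = 70² - 17² = 4900 - 289 = 4611
b = 2 × 70 × 17 = 2380
c = 70² + 17² = 4900 + 289 = 5189
Verification: 4611² + 2380² = 21261321 + 5664400 = 26925721 = 5189² ✓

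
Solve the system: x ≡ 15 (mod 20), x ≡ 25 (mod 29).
315

Using Chinese Remainder Theorem:
M = 20 × 29 = 580
M1 = 29, M2 = 20
y1 = 29^(-1) mod 20 = 9
y2 = 20^(-1) mod 29 = 16
x = (15×29×9 + 25×20×16) mod 580 = 315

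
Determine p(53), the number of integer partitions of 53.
329931

p(n) counts ways to write n as a sum of positive integers (order ignored).
Euler's pentagonal recurrence: p(k) = p(k-1) + p(k-2) - p(k-5) - p(k-7) + p(k-12) + p(k-15) - ... (offsets j(3j∓1)/2, signs ++--, p(0)=1, p(<0)=0).
DP table for k = 0..52: p(0)=1, p(1)=1, p(2)=2, p(3)=3, p(4)=5, p(5)=7, p(6)=11, p(7)=15, p(8)=22, p(9)=30, p(10)=42, p(11)=56, p(12)=77, p(13)=101, p(14)=135, p(15)=176, p(16)=231, p(17)=297, p(18)=385, p(19)=490, p(20)=627, p(21)=792, p(22)=1002, p(23)=1255, p(24)=1575, p(25)=1958, p(26)=2436, p(27)=3010, p(28)=3718, p(29)=4565, p(30)=5604, p(31)=6842, p(32)=8349, p(33)=10143, p(34)=12310, p(35)=14883, p(36)=17977, p(37)=21637, p(38)=26015, p(39)=31185, p(40)=37338, p(41)=44583, p(42)=53174, p(43)=63261, p(44)=75175, p(45)=89134, p(46)=105558, p(47)=124754, p(48)=147273, p(49)=173525, p(50)=204226, p(51)=239943, p(52)=281589.
Final step: p(53) = p(52) + p(51) - p(48) - p(46) + p(41) + p(38) - p(31) - p(27) + p(18) + p(13) - p(2)
= 281589 + 239943 - 147273 - 105558 + 44583 + 26015 - 6842 - 3010 + 385 + 101 - 2
= 329931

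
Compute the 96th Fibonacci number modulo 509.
232

Matrix identity: Q^n = [[F_(n+1), F_n], [F_n, F_(n-1)]] with Q = [[1,1],[1,0]].
n = 96 = 1100000₂. Square-and-multiply, entries mod 509:
Q^1 = [[1,1],[1,0]]
Q^3 = (Q^1)²·Q = [[3,2],[2,1]]
Q^6 = (Q^3)² = [[13,8],[8,5]]
Q^12 = (Q^6)² = [[233,144],[144,89]]
Q^24 = (Q^12)² = [[202,49],[49,153]]
Q^48 = (Q^24)² = [[449,89],[89,360]]
Q^96 = (Q^48)² = [[323,232],[232,91]]
F_96 mod 509 = Q^96[0][1] = 232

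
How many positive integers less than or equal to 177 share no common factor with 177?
116

177 = 3 × 59
φ(n) = n × ∏(1 - 1/p) for each prime p dividing n
φ(177) = 177 × (1 - 1/3) × (1 - 1/59) = 116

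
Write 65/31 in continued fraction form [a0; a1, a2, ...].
[2; 10, 3]

Euclidean algorithm steps:
65 = 2 × 31 + 3
31 = 10 × 3 + 1
3 = 3 × 1 + 0
Continued fraction: [2; 10, 3]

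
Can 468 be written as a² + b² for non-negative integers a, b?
12² + 18² (a=12, b=18)

Factorization: 468 = 2^2 × 3^2 × 13
By Fermat: n is sum of two squares iff every prime p ≡ 3 (mod 4) appears to even power.
All primes ≡ 3 (mod 4) appear to even power.
Search a = 0, 1, 2, … for 468 - a² a perfect square: first hit at a = 12: 468 - 144 = 324 = 18².
468 = 12² + 18² = 144 + 324 ✓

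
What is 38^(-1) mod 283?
216

gcd(38, 283) = 1, so the inverse exists.
Extended Euclidean algorithm on (283, 38):
283 = 7 × 38 + 17  ⟹  17 = (1)·283 + (-7)·38
38 = 2 × 17 + 4  ⟹  4 = (-2)·283 + (15)·38
17 = 4 × 4 + 1  ⟹  1 = (9)·283 + (-67)·38
So (-67)·38 ≡ 1 (mod 283), i.e. 38^(-1) ≡ -67 ≡ 216 (mod 283).
Check: 38 × 216 = 8208 ≡ 1 (mod 283)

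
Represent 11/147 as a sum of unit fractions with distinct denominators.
1/14 + 1/294

Greedy algorithm:
11/147: ceiling(147/11) = 14, use 1/14
1/294: ceiling(294/1) = 294, use 1/294
Result: 11/147 = 1/14 + 1/294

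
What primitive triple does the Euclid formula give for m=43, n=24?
(1273, 2064, 2425)

Euclid's formula: a = m² - n², b = 2mn, c = m² + n²
m = 43, n = 24
a = 43² - 24² = 1849 - 576 = 1273
b = 2 × 43 × 24 = 2064
c = 43² + 24² = 1849 + 576 = 2425
Verification: 1273² + 2064² = 1620529 + 4260096 = 5880625 = 2425² ✓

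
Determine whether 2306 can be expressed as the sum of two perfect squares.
25² + 41² (a=25, b=41)

Factorization: 2306 = 2 × 1153
By Fermat: n is sum of two squares iff every prime p ≡ 3 (mod 4) appears to even power.
All primes ≡ 3 (mod 4) appear to even power.
Search a = 0, 1, 2, … for 2306 - a² a perfect square: first hit at a = 25: 2306 - 625 = 1681 = 41².
2306 = 25² + 41² = 625 + 1681 ✓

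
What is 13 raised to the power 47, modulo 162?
61

Repeated squaring. Binary of 47 = 101111.
13^1 ≡ 13 (mod 162); 13^2 ≡ 7 (mod 162); 13^4 ≡ 49 (mod 162); 13^8 ≡ 133 (mod 162); 13^16 ≡ 31 (mod 162); 13^32 ≡ 151 (mod 162)
13^47 = 13^1 × 13^2 × 13^4 × 13^8 × 13^32 ≡ 61 (mod 162)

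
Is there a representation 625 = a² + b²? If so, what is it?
0² + 25² (a=0, b=25)

Factorization: 625 = 5^4
By Fermat: n is sum of two squares iff every prime p ≡ 3 (mod 4) appears to even power.
All primes ≡ 3 (mod 4) appear to even power.
Search a = 0, 1, 2, … for 625 - a² a perfect square: first hit at a = 0: 625 - 0 = 625 = 25².
625 = 0² + 25² = 0 + 625 ✓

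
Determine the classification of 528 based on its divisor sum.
abundant

Proper divisors of 528: sum = 1 + 2 + 3 + 4 + 6 + 8 + 11 + 12 + ... + 88 + 132 + 176 + 264 (19 divisors) = 960
Since 960 > 528, 528 is abundant.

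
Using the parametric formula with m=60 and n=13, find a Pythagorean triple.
(3431, 1560, 3769)

Euclid's formula: a = m² - n², b = 2mn, c = m² + n²
m = 60, n = 13
a = 60² - 13² = 3600 - 169 = 3431
b = 2 × 60 × 13 = 1560
c = 60² + 13² = 3600 + 169 = 3769
Verification: 3431² + 1560² = 11771761 + 2433600 = 14205361 = 3769² ✓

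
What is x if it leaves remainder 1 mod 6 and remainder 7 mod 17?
7

Using Chinese Remainder Theorem:
M = 6 × 17 = 102
M1 = 17, M2 = 6
y1 = 17^(-1) mod 6 = 5
y2 = 6^(-1) mod 17 = 3
x = (1×17×5 + 7×6×3) mod 102 = 7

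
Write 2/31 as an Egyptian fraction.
1/16 + 1/496

Greedy algorithm:
2/31: ceiling(31/2) = 16, use 1/16
1/496: ceiling(496/1) = 496, use 1/496
Result: 2/31 = 1/16 + 1/496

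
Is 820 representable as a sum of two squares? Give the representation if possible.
6² + 28² (a=6, b=28)

Factorization: 820 = 2^2 × 5 × 41
By Fermat: n is sum of two squares iff every prime p ≡ 3 (mod 4) appears to even power.
All primes ≡ 3 (mod 4) appear to even power.
Search a = 0, 1, 2, … for 820 - a² a perfect square: first hit at a = 6: 820 - 36 = 784 = 28².
820 = 6² + 28² = 36 + 784 ✓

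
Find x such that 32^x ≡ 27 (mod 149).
141

Baby-step giant-step with step n = ⌈√149⌉ = 13.
Baby steps 32^j mod 149 (j:value) for j=0..12: 0:1, 1:32, 2:130, 3:137, 4:63, 5:79, 6:144, 7:138, 8:95, 9:60, 10:132, 11:52, 12:25.
Giant-step multiplier: 32^(-13) ≡ 32^(148-13) = 32^135 ≡ 84 (mod 149).
Giant steps γ_i = 27·84^i mod 149: γ_0=27, γ_1=33, γ_2=90, γ_3=110, γ_4=2, γ_5=19, γ_6=106, γ_7=113, γ_8=105, γ_9=29, γ_10=52 (in table at j=11).
x = i·n + j = 10·13 + 11 = 141.
Check: 32^141 ≡ 27 (mod 149).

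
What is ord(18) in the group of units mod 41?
5

41 is prime, so ord(18) divides φ(41) = 40.
Divisors of 40: 1, 2, 4, 5, 8, 10, 20, 40.
Repeated squaring: 18^1 ≡ 18, 18^2 ≡ 37, 18^4 ≡ 16, 18^8 ≡ 10, 18^16 ≡ 18, 18^32 ≡ 37 (mod 41).
Test 18^d mod 41 for each divisor d in increasing order:
18^1 ≡ 18
18^2 ≡ 37
18^4 ≡ 16
18^5 = 18^4·18^1 ≡ 1  ← first divisor giving 1
The order is 5.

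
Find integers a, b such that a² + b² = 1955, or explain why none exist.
Not possible

Factorization: 1955 = 5 × 17 × 23
By Fermat: n is sum of two squares iff every prime p ≡ 3 (mod 4) appears to even power.
Prime(s) ≡ 3 (mod 4) with odd exponent: [(23, 1)]
Therefore 1955 cannot be expressed as a² + b².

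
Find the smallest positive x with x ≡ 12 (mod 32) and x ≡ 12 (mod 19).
12

Using Chinese Remainder Theorem:
M = 32 × 19 = 608
M1 = 19, M2 = 32
y1 = 19^(-1) mod 32 = 27
y2 = 32^(-1) mod 19 = 3
x = (12×19×27 + 12×32×3) mod 608 = 12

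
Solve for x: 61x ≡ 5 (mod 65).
x ≡ 15 (mod 65)

gcd(61, 65) = 1, which divides 5, so solutions exist.
Find 61^(-1) mod 65 by the extended Euclidean algorithm:
65 = 1 × 61 + 4  ⟹  4 = (1)·65 + (-1)·61
61 = 15 × 4 + 1  ⟹  1 = (-15)·65 + (16)·61
So (16)·61 ≡ 1 (mod 65), i.e. 61^(-1) ≡ 16 (mod 65).
x ≡ 16 × 5 = 80 ≡ 15 (mod 65).
Check: 61 × 15 = 915 ≡ 5 (mod 65).
Unique solution: x ≡ 15 (mod 65)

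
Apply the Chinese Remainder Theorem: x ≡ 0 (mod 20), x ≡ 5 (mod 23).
120

Using Chinese Remainder Theorem:
M = 20 × 23 = 460
M1 = 23, M2 = 20
y1 = 23^(-1) mod 20 = 7
y2 = 20^(-1) mod 23 = 15
x = (0×23×7 + 5×20×15) mod 460 = 120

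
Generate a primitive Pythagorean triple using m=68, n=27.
(3895, 3672, 5353)

Euclid's formula: a = m² - n², b = 2mn, c = m² + n²
m = 68, n = 27
a = 68² - 27² = 4624 - 729 = 3895
b = 2 × 68 × 27 = 3672
c = 68² + 27² = 4624 + 729 = 5353
Verification: 3895² + 3672² = 15171025 + 13483584 = 28654609 = 5353² ✓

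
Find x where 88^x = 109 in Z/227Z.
218

Baby-step giant-step with step n = ⌈√227⌉ = 16.
Baby steps 88^j mod 227 (j:value) for j=0..15: 0:1, 1:88, 2:26, 3:18, 4:222, 5:14, 6:97, 7:137, 8:25, 9:157, 10:196, 11:223, 12:102, 13:123, 14:155, 15:20.
Giant-step multiplier: 88^(-16) ≡ 88^(226-16) = 88^210 ≡ 77 (mod 227).
Giant steps γ_i = 109·77^i mod 227: γ_0=109, γ_1=221, γ_2=219, γ_3=65, γ_4=11, γ_5=166, γ_6=70, γ_7=169, γ_8=74, γ_9=23, γ_10=182, γ_11=167, γ_12=147, γ_13=196 (in table at j=10).
x = i·n + j = 13·16 + 10 = 218.
Check: 88^218 ≡ 109 (mod 227).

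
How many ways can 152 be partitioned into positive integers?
49686288421

p(n) counts ways to write n as a sum of positive integers (order ignored).
Euler's pentagonal recurrence: p(k) = p(k-1) + p(k-2) - p(k-5) - p(k-7) + p(k-12) + p(k-15) - ... (offsets j(3j∓1)/2, signs ++--, p(0)=1, p(<0)=0).
DP table for k = 0..151: p(0)=1, p(1)=1, p(2)=2, p(3)=3, p(4)=5, p(5)=7, p(6)=11, p(7)=15, p(8)=22, p(9)=30, p(10)=42, p(11)=56, p(12)=77, p(13)=101, p(14)=135, p(15)=176, p(16)=231, p(17)=297, p(18)=385, p(19)=490, p(20)=627, p(21)=792, p(22)=1002, p(23)=1255, p(24)=1575, p(25)=1958, p(26)=2436, p(27)=3010, p(28)=3718, p(29)=4565, p(30)=5604, p(31)=6842, p(32)=8349, p(33)=10143, p(34)=12310, p(35)=14883, p(36)=17977, p(37)=21637, p(38)=26015, p(39)=31185, p(40)=37338, p(41)=44583, p(42)=53174, p(43)=63261, p(44)=75175, p(45)=89134, p(46)=105558, p(47)=124754, p(48)=147273, p(49)=173525, p(50)=204226, p(51)=239943, p(52)=281589, p(53)=329931, p(54)=386155, p(55)=451276, p(56)=526823, p(57)=614154, p(58)=715220, p(59)=831820, p(60)=966467, p(61)=1121505, p(62)=1300156, p(63)=1505499, p(64)=1741630, p(65)=2012558, p(66)=2323520, p(67)=2679689, p(68)=3087735, p(69)=3554345, p(70)=4087968, p(71)=4697205, p(72)=5392783, p(73)=6185689, p(74)=7089500, p(75)=8118264, p(76)=9289091, p(77)=10619863, p(78)=12132164, p(79)=13848650, p(80)=15796476, p(81)=18004327, p(82)=20506255, p(83)=23338469, p(84)=26543660, p(85)=30167357, p(86)=34262962, p(87)=38887673, p(88)=44108109, p(89)=49995925, p(90)=56634173, p(91)=64112359, p(92)=72533807, p(93)=82010177, p(94)=92669720, p(95)=104651419, p(96)=118114304, p(97)=133230930, p(98)=150198136, p(99)=169229875, p(100)=190569292, p(101)=214481126, p(102)=241265379, p(103)=271248950, p(104)=304801365, p(105)=342325709, p(106)=384276336, p(107)=431149389, p(108)=483502844, p(109)=541946240, p(110)=607163746, p(111)=679903203, p(112)=761002156, p(113)=851376628, p(114)=952050665, p(115)=1064144451, p(116)=1188908248, p(117)=1327710076, p(118)=1482074143, p(119)=1653668665, p(120)=1844349560, p(121)=2056148051, p(122)=2291320912, p(123)=2552338241, p(124)=2841940500, p(125)=3163127352, p(126)=3519222692, p(127)=3913864295, p(128)=4351078600, p(129)=4835271870, p(130)=5371315400, p(131)=5964539504, p(132)=6620830889, p(133)=7346629512, p(134)=8149040695, p(135)=9035836076, p(136)=10015581680, p(137)=11097645016, p(138)=12292341831, p(139)=13610949895, p(140)=15065878135, p(141)=16670689208, p(142)=18440293320, p(143)=20390982757, p(144)=22540654445, p(145)=24908858009, p(146)=27517052599, p(147)=30388671978, p(148)=33549419497, p(149)=37027355200, p(150)=40853235313, p(151)=45060624582.
Final step: p(152) = p(151) + p(150) - p(147) - p(145) + p(140) + p(137) - p(130) - p(126) + p(117) + p(112) - p(101) - p(95) + p(82) + p(75) - p(60) - p(52) + p(35) + p(26) - p(7)
= 45060624582 + 40853235313 - 30388671978 - 24908858009 + 15065878135 + 11097645016 - 5371315400 - 3519222692 + 1327710076 + 761002156 - 214481126 - 104651419 + 20506255 + 8118264 - 966467 - 281589 + 14883 + 2436 - 15
= 49686288421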